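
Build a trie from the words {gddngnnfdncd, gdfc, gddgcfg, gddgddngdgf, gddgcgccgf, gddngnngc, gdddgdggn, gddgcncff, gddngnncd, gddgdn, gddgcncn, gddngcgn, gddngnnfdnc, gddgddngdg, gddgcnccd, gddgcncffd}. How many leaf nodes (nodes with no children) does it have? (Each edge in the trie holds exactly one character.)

13

Leaves are exactly the stored words that no other stored word extends.
Those words: "gdddgdggn", "gddgcfg", "gddgcgccgf", "gddgcnccd", "gddgcncffd", "gddgcncn", "gddgddngdgf", "gddgdn", "gddngcgn", "gddngnncd", "gddngnnfdncd", "gddngnngc", "gdfc"
Leaf count: 13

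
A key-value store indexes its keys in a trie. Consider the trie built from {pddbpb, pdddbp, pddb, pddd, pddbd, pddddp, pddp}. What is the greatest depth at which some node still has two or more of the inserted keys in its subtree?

The deepest shared node is where two words last agree before diverging.
e.g. "pddb" and "pddbd" share the prefix "pddb" of length 4; no pair shares a longer one.
Longest shared-prefix length: 4

4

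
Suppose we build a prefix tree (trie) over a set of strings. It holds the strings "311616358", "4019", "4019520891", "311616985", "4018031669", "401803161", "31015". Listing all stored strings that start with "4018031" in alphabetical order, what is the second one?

4018031669

DFS of the "4018031" subtree visits, in order: "401803161", "4018031669"
The 2nd is 4018031669.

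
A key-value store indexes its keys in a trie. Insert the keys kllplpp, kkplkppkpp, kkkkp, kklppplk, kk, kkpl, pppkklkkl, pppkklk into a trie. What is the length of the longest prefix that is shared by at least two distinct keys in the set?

The deepest shared node is where two words last agree before diverging.
"pppkklk" and "pppkklkkl" agree on "pppkklk" (7 characters) before diverging; nothing deeper is shared.
Longest shared-prefix length: 7

7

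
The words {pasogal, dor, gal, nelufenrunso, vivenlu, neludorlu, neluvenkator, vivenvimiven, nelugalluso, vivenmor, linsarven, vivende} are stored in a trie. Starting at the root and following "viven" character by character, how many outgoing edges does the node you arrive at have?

4

Walk "viven" from the root, arriving at one node.
Characters that immediately follow "viven" among the stored strings: {d, l, m, v}.
That node has 4 child edges.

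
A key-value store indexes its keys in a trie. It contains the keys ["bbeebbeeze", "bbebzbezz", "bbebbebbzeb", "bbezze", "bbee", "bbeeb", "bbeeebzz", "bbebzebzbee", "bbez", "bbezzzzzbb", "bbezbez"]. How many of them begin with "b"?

Filter for entries beginning with "b":
Matches: "bbebbebbzeb", "bbebzbezz", "bbebzebzbee", "bbee", "bbeeb", "bbeebbeeze", "bbeeebzz", "bbez", "bbezbez", "bbezze", "bbezzzzzbb"
Count: 11

11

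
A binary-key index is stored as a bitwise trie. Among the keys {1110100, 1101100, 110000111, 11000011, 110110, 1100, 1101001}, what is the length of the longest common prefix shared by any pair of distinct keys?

Look for the deepest trie node that still has at least two words in its subtree.
e.g. "11000011" and "110000111" share the prefix "11000011" of length 8; no pair shares a longer one.
Longest shared-prefix length: 8

8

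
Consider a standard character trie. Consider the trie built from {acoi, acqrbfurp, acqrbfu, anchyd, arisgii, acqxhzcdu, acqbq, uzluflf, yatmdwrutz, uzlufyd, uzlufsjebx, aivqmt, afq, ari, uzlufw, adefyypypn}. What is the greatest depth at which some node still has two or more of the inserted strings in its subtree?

7

Equivalently: take the maximum, over all pairs, of their longest common prefix length.
e.g. "acqrbfu" and "acqrbfurp" share the prefix "acqrbfu" of length 7; no pair shares a longer one.
Longest shared-prefix length: 7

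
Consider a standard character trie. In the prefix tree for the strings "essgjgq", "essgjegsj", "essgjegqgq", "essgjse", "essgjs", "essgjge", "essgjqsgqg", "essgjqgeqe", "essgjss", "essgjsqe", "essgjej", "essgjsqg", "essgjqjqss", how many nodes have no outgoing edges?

12

Leaves are exactly the stored words that no other stored word extends.
Those words: "essgjegqgq", "essgjegsj", "essgjej", "essgjge", "essgjgq", "essgjqgeqe", "essgjqjqss", "essgjqsgqg", "essgjse", "essgjsqe", "essgjsqg", "essgjss"
Leaf count: 12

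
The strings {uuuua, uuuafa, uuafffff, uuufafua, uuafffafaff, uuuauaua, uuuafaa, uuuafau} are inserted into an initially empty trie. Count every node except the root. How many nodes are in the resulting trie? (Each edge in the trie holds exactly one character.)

30

Count nodes per top-level branch (shared prefixes stored once):
  'u'-branch (uuafffafaff, uuafffff, uuuafa, uuuafaa, uuuafau, uuuauaua, uuufafua, uuuua): 30 nodes
Sum: 30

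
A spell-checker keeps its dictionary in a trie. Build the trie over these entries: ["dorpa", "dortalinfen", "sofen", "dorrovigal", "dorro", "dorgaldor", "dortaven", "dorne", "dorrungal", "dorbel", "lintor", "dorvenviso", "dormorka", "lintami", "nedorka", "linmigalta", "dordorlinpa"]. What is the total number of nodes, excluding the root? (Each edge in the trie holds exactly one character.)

87

Count nodes per top-level branch (shared prefixes stored once):
  'd'-branch (dorbel, dordorlinpa, dorgaldor, dormorka, dorne, dorpa, dorro, dorrovigal, dorrungal, dortalinfen, dortaven, dorvenviso): 59 nodes
  'l'-branch (linmigalta, lintami, lintor): 16 nodes
  'n'-branch (nedorka): 7 nodes
  's'-branch (sofen): 5 nodes
Sum: 87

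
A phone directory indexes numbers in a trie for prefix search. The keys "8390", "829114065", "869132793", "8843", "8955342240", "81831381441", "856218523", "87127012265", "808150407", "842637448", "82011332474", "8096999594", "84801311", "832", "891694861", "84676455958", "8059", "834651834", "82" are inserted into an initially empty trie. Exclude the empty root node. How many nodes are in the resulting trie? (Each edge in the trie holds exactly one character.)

Count nodes per top-level branch (shared prefixes stored once):
  '8'-branch (8059, 808150407, 8096999594, 81831381441, 82, 82011332474, 829114065, 832, 834651834, 8390, 842637448, 84676455958, 84801311, 856218523, 869132793, 87127012265, 8843, 891694861, 8955342240): 125 nodes
Sum: 125

125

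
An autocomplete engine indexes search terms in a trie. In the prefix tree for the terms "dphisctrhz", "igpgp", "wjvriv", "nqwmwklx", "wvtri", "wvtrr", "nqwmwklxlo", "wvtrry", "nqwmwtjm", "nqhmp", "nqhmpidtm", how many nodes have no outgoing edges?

8

Leaves are exactly the stored words that no other stored word extends.
Those words: "dphisctrhz", "igpgp", "nqhmpidtm", "nqwmwklxlo", "nqwmwtjm", "wjvriv", "wvtri", "wvtrry"
Leaf count: 8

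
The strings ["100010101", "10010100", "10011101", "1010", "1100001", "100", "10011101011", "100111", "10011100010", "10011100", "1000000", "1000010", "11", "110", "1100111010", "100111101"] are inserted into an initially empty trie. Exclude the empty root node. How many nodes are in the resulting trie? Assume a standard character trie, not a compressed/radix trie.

47

Trace insertions, counting only characters that open a new branch:
  "100010101" → 9 new (1, 0, 0, 0, 1, 0, 1, 0, 1)
  "10010100" → prefix "100" already present; 5 new (1, 0, 1, 0, 0)
  "10011101" → prefix "1001" already present; 4 new (1, 1, 0, 1)
  "1010" → prefix "10" already present; 2 new (1, 0)
  "1100001" → prefix "1" already present; 6 new (1, 0, 0, 0, 0, 1)
  "100" → prefix "100" already present; 0 new (none)
  "10011101011" → prefix "10011101" already present; 3 new (0, 1, 1)
  "100111" → prefix "100111" already present; 0 new (none)
  "10011100010" → prefix "1001110" already present; 4 new (0, 0, 1, 0)
  "10011100" → prefix "10011100" already present; 0 new (none)
  "1000000" → prefix "1000" already present; 3 new (0, 0, 0)
  "1000010" → prefix "10000" already present; 2 new (1, 0)
  "11" → prefix "11" already present; 0 new (none)
  "110" → prefix "110" already present; 0 new (none)
  "1100111010" → prefix "1100" already present; 6 new (1, 1, 1, 0, 1, 0)
  "100111101" → prefix "100111" already present; 3 new (1, 0, 1)
Total nodes = 9 + 5 + 4 + 2 + 6 + 0 + 3 + 0 + 4 + 0 + 3 + 2 + 0 + 0 + 6 + 3 = 47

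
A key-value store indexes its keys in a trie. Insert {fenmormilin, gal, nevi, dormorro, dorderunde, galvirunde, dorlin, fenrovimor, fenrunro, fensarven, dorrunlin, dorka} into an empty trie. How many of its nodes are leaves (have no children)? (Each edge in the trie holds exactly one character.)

11

Leaves are exactly the stored words that no other stored word extends.
Those words: "dorderunde", "dorka", "dorlin", "dormorro", "dorrunlin", "fenmormilin", "fenrovimor", "fenrunro", "fensarven", "galvirunde", "nevi"
Leaf count: 11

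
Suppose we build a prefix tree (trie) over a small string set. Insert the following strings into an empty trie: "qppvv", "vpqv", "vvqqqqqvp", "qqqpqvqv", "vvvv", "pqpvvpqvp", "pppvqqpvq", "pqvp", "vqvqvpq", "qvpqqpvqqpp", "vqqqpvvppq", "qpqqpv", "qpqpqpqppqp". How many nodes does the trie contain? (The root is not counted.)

81

Trace insertions, counting only characters that open a new branch:
  "qppvv" → 5 new (q, p, p, v, v)
  "vpqv" → 4 new (v, p, q, v)
  "vvqqqqqvp" → prefix "v" already present; 8 new (v, q, q, q, q, q, v, p)
  "qqqpqvqv" → prefix "q" already present; 7 new (q, q, p, q, v, q, v)
  "vvvv" → prefix "vv" already present; 2 new (v, v)
  "pqpvvpqvp" → 9 new (p, q, p, v, v, p, q, v, p)
  "pppvqqpvq" → prefix "p" already present; 8 new (p, p, v, q, q, p, v, q)
  "pqvp" → prefix "pq" already present; 2 new (v, p)
  "vqvqvpq" → prefix "v" already present; 6 new (q, v, q, v, p, q)
  "qvpqqpvqqpp" → prefix "q" already present; 10 new (v, p, q, q, p, v, q, q, p, p)
  "vqqqpvvppq" → prefix "vq" already present; 8 new (q, q, p, v, v, p, p, q)
  "qpqqpv" → prefix "qp" already present; 4 new (q, q, p, v)
  "qpqpqpqppqp" → prefix "qpq" already present; 8 new (p, q, p, q, p, p, q, p)
Total nodes = 5 + 4 + 8 + 7 + 2 + 9 + 8 + 2 + 6 + 10 + 8 + 4 + 8 = 81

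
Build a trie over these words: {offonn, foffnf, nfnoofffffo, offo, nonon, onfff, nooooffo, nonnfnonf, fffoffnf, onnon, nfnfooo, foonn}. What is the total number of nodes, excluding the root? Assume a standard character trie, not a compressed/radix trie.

For each word, the new-node count is its length minus the longest prefix already in the trie:
  "offonn" → 6 new (o, f, f, o, n, n)
  "foffnf" → 6 new (f, o, f, f, n, f)
  "nfnoofffffo" → 11 new (n, f, n, o, o, f, f, f, f, f, o)
  "offo" → prefix "offo" already present; 0 new (none)
  "nonon" → prefix "n" already present; 4 new (o, n, o, n)
  "onfff" → prefix "o" already present; 4 new (n, f, f, f)
  "nooooffo" → prefix "no" already present; 6 new (o, o, o, f, f, o)
  "nonnfnonf" → prefix "non" already present; 6 new (n, f, n, o, n, f)
  "fffoffnf" → prefix "f" already present; 7 new (f, f, o, f, f, n, f)
  "onnon" → prefix "on" already present; 3 new (n, o, n)
  "nfnfooo" → prefix "nfn" already present; 4 new (f, o, o, o)
  "foonn" → prefix "fo" already present; 3 new (o, n, n)
Total nodes = 6 + 6 + 11 + 0 + 4 + 4 + 6 + 6 + 7 + 3 + 4 + 3 = 60

60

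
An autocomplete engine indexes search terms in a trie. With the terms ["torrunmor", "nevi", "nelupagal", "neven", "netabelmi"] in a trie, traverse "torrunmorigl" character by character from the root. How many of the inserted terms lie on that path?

1

Walk "torrunmorigl" from the root; an end-of-word marker is hit whenever a stored word is a prefix of "torrunmorigl".
Prefixes of the query that are stored words: "torrunmor"
Count: 1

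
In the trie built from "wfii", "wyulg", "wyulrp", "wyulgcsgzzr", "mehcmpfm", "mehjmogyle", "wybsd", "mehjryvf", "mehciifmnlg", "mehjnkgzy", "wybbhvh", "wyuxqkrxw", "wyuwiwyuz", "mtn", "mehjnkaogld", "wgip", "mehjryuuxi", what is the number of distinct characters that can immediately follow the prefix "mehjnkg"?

Walk "mehjnkg" from the root, arriving at one node.
Distinct next characters after "mehjnkg": z.
That node has 1 child edge.

1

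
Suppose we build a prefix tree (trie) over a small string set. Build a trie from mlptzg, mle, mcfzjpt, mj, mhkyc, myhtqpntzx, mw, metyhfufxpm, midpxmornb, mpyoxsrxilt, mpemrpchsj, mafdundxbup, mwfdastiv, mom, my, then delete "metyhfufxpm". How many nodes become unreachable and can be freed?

10

After clearing the end-marker at "metyhfufxpm", prune upward until reaching a node still needed by another word.
The suffix "etyhfufxpm" (10 nodes) is used only by "metyhfufxpm"; the node for "m" still has the child "l", so pruning stops there.
Nodes removed: 10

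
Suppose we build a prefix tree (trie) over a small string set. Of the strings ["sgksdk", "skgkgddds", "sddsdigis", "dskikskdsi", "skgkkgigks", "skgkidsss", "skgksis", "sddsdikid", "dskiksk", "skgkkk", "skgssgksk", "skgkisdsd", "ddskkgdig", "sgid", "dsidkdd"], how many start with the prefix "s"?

Walk to "s"; the words in its subtree are exactly those with that prefix.
Matches: "sddsdigis", "sddsdikid", "sgid", "sgksdk", "skgkgddds", "skgkidsss", "skgkisdsd", "skgkkgigks", "skgkkk", "skgksis", "skgssgksk"
Count: 11

11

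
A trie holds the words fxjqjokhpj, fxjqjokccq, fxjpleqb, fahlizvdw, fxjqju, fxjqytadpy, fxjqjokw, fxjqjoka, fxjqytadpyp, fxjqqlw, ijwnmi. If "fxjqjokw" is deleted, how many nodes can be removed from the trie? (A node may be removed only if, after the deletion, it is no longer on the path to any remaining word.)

Walk "fxjqjokw" from the leaf back toward the root, removing each node that no remaining word uses.
The suffix "w" (1 node) is used only by "fxjqjokw"; the node for "fxjqjok" still has the child "h", so pruning stops there.
Nodes removed: 1

1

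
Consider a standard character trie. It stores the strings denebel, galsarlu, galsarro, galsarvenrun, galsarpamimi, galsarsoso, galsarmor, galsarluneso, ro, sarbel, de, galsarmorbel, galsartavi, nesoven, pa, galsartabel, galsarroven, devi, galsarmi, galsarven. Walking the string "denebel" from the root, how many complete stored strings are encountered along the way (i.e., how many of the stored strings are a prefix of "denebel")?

Traverse "denebel" character by character; count nodes along the way that are marked as word ends.
Prefixes of the query that are stored words: "de", "denebel"
Count: 2

2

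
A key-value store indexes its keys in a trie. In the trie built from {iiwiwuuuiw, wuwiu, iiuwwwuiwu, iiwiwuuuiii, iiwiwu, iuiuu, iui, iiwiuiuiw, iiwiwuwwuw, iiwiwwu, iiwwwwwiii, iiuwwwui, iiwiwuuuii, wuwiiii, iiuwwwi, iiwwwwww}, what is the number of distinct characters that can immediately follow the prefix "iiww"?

1

Follow the path "iiww" to its node, then look at its outgoing edges.
Distinct next characters after "iiww": w.
That node has 1 child edge.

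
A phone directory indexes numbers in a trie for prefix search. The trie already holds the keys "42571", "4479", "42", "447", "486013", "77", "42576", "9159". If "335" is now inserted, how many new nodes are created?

Nothing in the trie begins with "3"; the whole of "335" is new.
3 − 0 = 3 new nodes.

3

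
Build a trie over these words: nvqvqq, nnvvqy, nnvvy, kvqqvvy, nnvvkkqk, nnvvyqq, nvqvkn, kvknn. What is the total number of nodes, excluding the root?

30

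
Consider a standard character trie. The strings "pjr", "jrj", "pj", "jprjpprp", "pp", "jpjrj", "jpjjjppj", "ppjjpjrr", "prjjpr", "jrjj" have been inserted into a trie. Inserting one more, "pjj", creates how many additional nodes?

1

"pj" is already a path in the trie; the remaining "j" must be added.
So 3 − 2 = 1 new nodes.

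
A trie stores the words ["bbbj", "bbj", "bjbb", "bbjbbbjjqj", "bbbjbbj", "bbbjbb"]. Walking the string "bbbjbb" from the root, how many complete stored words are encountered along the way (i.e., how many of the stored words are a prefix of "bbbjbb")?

2

Check each prefix of "bbbjbb" against the stored set — each match is an end-marker on the path.
Prefixes of the query that are stored words: "bbbj", "bbbjbb"
Count: 2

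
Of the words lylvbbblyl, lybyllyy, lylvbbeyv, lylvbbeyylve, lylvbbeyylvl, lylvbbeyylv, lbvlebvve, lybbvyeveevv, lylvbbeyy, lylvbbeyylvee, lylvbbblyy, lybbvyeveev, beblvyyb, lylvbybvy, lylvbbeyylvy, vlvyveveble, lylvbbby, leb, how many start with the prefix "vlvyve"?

1

Filter for entries beginning with "vlvyve":
Words under "vlvyve": vlvyveveble
Count: 1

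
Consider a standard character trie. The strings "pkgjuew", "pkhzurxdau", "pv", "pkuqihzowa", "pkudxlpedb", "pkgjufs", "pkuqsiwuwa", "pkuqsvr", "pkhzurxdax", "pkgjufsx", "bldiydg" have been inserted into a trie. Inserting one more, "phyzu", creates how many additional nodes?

4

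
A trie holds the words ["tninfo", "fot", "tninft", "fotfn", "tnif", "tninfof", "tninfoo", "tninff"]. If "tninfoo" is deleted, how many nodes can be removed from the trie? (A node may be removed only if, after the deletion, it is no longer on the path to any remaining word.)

1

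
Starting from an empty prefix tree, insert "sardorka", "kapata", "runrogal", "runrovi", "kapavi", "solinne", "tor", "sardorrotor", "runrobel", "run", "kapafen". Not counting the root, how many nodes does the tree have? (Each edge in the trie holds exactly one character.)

46

Insert word by word; a character creates a node only if that edge doesn't already exist:
  "sardorka" → 8 new (s, a, r, d, o, r, k, a)
  "kapata" → 6 new (k, a, p, a, t, a)
  "runrogal" → 8 new (r, u, n, r, o, g, a, l)
  "runrovi" → prefix "runro" already present; 2 new (v, i)
  "kapavi" → prefix "kapa" already present; 2 new (v, i)
  "solinne" → prefix "s" already present; 6 new (o, l, i, n, n, e)
  "tor" → 3 new (t, o, r)
  "sardorrotor" → prefix "sardor" already present; 5 new (r, o, t, o, r)
  "runrobel" → prefix "runro" already present; 3 new (b, e, l)
  "run" → prefix "run" already present; 0 new (none)
  "kapafen" → prefix "kapa" already present; 3 new (f, e, n)
Total nodes = 8 + 6 + 8 + 2 + 2 + 6 + 3 + 5 + 3 + 0 + 3 = 46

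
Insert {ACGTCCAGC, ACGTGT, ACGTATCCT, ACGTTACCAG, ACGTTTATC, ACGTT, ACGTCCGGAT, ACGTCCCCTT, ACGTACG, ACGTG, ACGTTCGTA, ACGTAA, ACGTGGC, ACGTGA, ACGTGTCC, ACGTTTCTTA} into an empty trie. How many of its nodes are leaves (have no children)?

Leaves are exactly the stored words that no other stored word extends.
Those words: "ACGTAA", "ACGTACG", "ACGTATCCT", "ACGTCCAGC", "ACGTCCCCTT", "ACGTCCGGAT", "ACGTGA", "ACGTGGC", "ACGTGTCC", "ACGTTACCAG", "ACGTTCGTA", "ACGTTTATC", "ACGTTTCTTA"
Leaf count: 13

13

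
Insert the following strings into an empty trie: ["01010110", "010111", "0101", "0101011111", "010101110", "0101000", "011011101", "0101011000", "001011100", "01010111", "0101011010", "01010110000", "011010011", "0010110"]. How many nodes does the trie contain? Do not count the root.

41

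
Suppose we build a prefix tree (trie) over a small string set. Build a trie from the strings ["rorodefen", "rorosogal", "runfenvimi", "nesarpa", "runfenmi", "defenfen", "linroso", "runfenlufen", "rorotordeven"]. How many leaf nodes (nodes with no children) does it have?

9

A leaf is a node with no children — equivalently, the end of a word that is not a proper prefix of any other stored word.
Those words: "defenfen", "linroso", "nesarpa", "rorodefen", "rorosogal", "rorotordeven", "runfenlufen", "runfenmi", "runfenvimi"
Leaf count: 9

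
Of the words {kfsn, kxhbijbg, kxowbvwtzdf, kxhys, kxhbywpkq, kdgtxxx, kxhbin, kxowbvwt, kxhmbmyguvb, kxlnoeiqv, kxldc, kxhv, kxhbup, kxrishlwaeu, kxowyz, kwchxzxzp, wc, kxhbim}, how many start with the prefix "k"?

17

Filter for entries beginning with "k":
Words under "k": kdgtxxx, kfsn, kwchxzxzp, kxhbijbg, kxhbim, kxhbin, kxhbup, kxhbywpkq, kxhmbmyguvb, kxhv, kxhys, kxldc, kxlnoeiqv, kxowbvwt, kxowbvwtzdf, kxowyz, kxrishlwaeu
Count: 17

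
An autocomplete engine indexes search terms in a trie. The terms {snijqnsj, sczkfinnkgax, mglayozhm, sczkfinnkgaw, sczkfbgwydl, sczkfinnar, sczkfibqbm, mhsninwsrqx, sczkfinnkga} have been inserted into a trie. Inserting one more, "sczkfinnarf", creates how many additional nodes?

1

"sczkfinnar" is already a path in the trie; the remaining "f" must be added.
So 11 − 10 = 1 new nodes.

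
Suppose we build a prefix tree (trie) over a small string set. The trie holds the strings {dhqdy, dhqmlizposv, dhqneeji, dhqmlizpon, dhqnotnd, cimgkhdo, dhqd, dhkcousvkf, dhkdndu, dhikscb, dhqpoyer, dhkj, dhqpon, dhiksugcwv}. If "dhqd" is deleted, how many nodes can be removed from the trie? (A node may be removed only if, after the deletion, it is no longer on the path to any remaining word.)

0

Walk "dhqd" from the leaf back toward the root, removing each node that no remaining word uses.
Every node on "dhqd" is still needed (e.g. by "dhqdy"), so nothing is freed.
Nodes removed: 0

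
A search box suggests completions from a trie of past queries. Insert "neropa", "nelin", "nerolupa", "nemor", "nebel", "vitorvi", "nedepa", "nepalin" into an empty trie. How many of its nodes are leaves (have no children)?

8

Leaves are exactly the stored words that no other stored word extends.
Those words: "nebel", "nedepa", "nelin", "nemor", "nepalin", "nerolupa", "neropa", "vitorvi"
Leaf count: 8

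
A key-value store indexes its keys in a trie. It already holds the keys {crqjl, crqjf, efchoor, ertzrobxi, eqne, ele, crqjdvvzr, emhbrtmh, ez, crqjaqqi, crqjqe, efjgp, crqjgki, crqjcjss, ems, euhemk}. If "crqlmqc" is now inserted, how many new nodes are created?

4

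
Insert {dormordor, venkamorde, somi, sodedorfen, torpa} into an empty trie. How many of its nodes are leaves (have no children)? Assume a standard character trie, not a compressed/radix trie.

Leaves are exactly the stored words that no other stored word extends.
Those words: "dormordor", "sodedorfen", "somi", "torpa", "venkamorde"
Leaf count: 5

5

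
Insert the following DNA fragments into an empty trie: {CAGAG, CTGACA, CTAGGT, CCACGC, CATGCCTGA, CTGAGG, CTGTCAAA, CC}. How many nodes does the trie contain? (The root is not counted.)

33

Count nodes per top-level branch (shared prefixes stored once):
  'C'-branch (CAGAG, CATGCCTGA, CC, CCACGC, CTAGGT, CTGACA, CTGAGG, CTGTCAAA): 33 nodes
Sum: 33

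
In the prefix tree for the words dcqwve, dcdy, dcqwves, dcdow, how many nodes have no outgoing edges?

Leaves are exactly the stored words that no other stored word extends.
Those words: "dcdow", "dcdy", "dcqwves"
Leaf count: 3

3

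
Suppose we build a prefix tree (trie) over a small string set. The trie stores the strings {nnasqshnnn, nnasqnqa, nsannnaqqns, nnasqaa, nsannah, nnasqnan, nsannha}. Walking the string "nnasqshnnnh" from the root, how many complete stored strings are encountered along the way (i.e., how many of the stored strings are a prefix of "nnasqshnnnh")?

1

Traverse "nnasqshnnnh" character by character; count nodes along the way that are marked as word ends.
Prefixes of the query that are stored words: "nnasqshnnn"
Count: 1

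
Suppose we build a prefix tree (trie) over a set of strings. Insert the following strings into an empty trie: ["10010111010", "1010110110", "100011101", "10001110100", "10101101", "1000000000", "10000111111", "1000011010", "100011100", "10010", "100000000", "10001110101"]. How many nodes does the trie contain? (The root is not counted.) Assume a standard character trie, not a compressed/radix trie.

44

For each word, the new-node count is its length minus the longest prefix already in the trie:
  "10010111010" → 11 new (1, 0, 0, 1, 0, 1, 1, 1, 0, 1, 0)
  "1010110110" → prefix "10" already present; 8 new (1, 0, 1, 1, 0, 1, 1, 0)
  "100011101" → prefix "100" already present; 6 new (0, 1, 1, 1, 0, 1)
  "10001110100" → prefix "100011101" already present; 2 new (0, 0)
  "10101101" → prefix "10101101" already present; 0 new (none)
  "1000000000" → prefix "1000" already present; 6 new (0, 0, 0, 0, 0, 0)
  "10000111111" → prefix "10000" already present; 6 new (1, 1, 1, 1, 1, 1)
  "1000011010" → prefix "1000011" already present; 3 new (0, 1, 0)
  "100011100" → prefix "10001110" already present; 1 new (0)
  "10010" → prefix "10010" already present; 0 new (none)
  "100000000" → prefix "100000000" already present; 0 new (none)
  "10001110101" → prefix "1000111010" already present; 1 new (1)
Total nodes = 11 + 8 + 6 + 2 + 0 + 6 + 6 + 3 + 1 + 0 + 0 + 1 = 44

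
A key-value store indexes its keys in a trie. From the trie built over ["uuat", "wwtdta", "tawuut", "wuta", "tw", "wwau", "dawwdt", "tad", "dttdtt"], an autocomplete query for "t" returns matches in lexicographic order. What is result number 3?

tw

DFS of the "t" subtree visits, in order: "tad", "tawuut", "tw"
Position 3: tw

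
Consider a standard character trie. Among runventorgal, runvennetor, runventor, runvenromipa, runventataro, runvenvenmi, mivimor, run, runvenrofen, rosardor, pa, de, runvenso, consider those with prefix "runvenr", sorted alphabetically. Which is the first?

runvenrofen

Words with prefix "runvenr", in lexicographic order: "runvenrofen", "runvenromipa"
Position 1: runvenrofen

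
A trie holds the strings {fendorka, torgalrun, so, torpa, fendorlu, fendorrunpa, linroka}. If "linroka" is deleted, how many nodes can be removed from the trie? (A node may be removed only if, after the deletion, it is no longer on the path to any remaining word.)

7

A node on "linroka"'s path can go only if nothing else ends at it or branches off below it.
No other word shares any prefix with "linroka", so all 7 of its nodes go.
Nodes removed: 7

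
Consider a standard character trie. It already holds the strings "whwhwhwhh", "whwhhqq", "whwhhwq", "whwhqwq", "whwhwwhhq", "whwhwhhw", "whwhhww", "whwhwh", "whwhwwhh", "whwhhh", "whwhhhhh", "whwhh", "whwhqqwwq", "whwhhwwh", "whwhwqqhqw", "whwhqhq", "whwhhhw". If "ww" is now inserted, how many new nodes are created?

"w" is already a path in the trie; the remaining "w" must be added.
New nodes needed: |"ww"| − 1 = 2 − 1 = 1.

1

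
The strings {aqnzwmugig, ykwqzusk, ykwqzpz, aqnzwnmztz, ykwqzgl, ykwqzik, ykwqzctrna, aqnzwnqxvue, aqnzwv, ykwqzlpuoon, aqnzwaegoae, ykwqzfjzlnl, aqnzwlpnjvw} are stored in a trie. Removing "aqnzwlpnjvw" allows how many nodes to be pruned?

6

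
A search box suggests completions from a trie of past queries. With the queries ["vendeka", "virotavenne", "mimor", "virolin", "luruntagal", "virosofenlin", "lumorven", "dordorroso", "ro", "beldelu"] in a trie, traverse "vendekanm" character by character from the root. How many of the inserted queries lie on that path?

Walk "vendekanm" from the root; an end-of-word marker is hit whenever a stored word is a prefix of "vendekanm".
Prefixes of the query that are stored words: "vendeka"
Count: 1

1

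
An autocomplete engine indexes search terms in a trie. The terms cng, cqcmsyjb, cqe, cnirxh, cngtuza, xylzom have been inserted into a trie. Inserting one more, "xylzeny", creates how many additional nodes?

Walking "xylzeny" from the root, the first 4 characters ("xylz") follow existing edges; "e" is the first miss.
Each of the 3 remaining characters creates one node.

3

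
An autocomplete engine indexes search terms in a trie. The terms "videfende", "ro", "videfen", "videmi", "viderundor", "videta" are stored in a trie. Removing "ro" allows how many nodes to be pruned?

Walk "ro" from the leaf back toward the root, removing each node that no remaining word uses.
No other word shares any prefix with "ro", so all 2 of its nodes go.
Nodes removed: 2

2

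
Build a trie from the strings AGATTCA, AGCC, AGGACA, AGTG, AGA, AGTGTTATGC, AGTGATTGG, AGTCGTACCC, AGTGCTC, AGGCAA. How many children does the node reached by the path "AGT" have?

The children of the "AGT" node are the distinct next characters among strings starting with "AGT".
Characters that immediately follow "AGT" among the stored strings: {C, G}.
That node has 2 child edges.

2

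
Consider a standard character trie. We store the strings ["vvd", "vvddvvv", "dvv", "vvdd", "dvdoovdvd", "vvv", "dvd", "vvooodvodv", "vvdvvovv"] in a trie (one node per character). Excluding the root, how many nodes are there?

31

Trie structure (* marks end of a word):
(root)
├─ d
│  └─ v
│     ├─ d *
│     │  └─ o
│     │     └─ o
│     │        └─ v
│     │           └─ d
│     │              └─ v
│     │                 └─ d *
│     └─ v *
└─ v
   └─ v
      ├─ d *
      │  ├─ d *
      │  │  └─ v
      │  │     └─ v
      │  │        └─ v *
      │  └─ v
      │     └─ v
      │        └─ o
      │           └─ v
      │              └─ v *
      ├─ o
      │  └─ o
      │     └─ o
      │        └─ d
      │           └─ v
      │              └─ o
      │                 └─ d
      │                    └─ v *
      └─ v *
Counting every labelled node above: 31.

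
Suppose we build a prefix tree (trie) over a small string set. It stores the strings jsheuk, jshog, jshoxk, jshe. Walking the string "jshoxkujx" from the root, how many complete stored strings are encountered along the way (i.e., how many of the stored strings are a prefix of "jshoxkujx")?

1

Walk "jshoxkujx" from the root; an end-of-word marker is hit whenever a stored word is a prefix of "jshoxkujx".
Prefixes of the query that are stored words: "jshoxk"
Count: 1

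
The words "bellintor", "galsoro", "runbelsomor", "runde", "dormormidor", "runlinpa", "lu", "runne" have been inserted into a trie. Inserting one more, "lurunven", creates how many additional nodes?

Walking "lurunven" from the root, the first 2 characters ("lu") follow existing edges; "r" is the first miss.
New nodes needed: |"lurunven"| − 2 = 8 − 2 = 6.

6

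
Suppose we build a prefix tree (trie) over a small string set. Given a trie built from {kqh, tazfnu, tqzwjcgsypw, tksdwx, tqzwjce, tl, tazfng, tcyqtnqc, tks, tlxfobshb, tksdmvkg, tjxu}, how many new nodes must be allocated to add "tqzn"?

1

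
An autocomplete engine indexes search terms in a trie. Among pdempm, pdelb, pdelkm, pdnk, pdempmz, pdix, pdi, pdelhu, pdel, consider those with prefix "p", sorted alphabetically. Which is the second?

pdelb

DFS of the "p" subtree visits, in order: "pdel", "pdelb", "pdelhu", "pdelkm", "pdempm", "pdempmz", "pdi", "pdix", "pdnk"
The 2nd is pdelb.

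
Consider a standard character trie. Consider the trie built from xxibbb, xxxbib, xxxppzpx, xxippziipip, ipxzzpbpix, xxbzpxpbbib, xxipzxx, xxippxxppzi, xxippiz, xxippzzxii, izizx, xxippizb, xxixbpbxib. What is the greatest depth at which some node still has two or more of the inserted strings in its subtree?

The deepest shared node is where two words last agree before diverging.
"xxippiz" and "xxippizb" agree on "xxippiz" (7 characters) before diverging; nothing deeper is shared.
Longest shared-prefix length: 7

7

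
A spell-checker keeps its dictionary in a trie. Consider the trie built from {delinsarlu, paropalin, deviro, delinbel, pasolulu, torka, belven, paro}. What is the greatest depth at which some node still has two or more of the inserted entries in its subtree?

5

Look for the deepest trie node that still has at least two words in its subtree.
"delinbel" and "delinsarlu" agree on "delin" (5 characters) before diverging; nothing deeper is shared.
Longest shared-prefix length: 5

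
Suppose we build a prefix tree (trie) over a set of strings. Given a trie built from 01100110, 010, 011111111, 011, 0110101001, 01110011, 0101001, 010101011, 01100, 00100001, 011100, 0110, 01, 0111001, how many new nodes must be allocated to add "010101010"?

1

"01010101" is already a path in the trie; the remaining "0" must be added.
So 9 − 8 = 1 new nodes.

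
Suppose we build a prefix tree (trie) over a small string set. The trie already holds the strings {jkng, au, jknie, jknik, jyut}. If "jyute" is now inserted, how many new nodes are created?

1

"jyut" is already a path in the trie; the remaining "e" must be added.
Each of the 1 remaining characters creates one node.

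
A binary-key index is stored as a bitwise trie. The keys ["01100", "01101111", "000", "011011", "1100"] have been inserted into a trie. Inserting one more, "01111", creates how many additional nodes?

2

The longest prefix of "01111" already in the trie is "011" (length 3).
So 5 − 3 = 2 new nodes.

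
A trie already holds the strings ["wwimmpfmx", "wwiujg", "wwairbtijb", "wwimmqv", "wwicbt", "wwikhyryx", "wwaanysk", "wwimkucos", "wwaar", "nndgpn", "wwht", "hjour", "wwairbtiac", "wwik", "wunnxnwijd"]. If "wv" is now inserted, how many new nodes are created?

1

The longest prefix of "wv" already in the trie is "w" (length 1).
New nodes needed: |"wv"| − 1 = 2 − 1 = 1.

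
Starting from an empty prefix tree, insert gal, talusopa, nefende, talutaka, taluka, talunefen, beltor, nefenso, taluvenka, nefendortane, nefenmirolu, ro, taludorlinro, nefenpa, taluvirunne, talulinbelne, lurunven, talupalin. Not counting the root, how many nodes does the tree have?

Trace insertions, counting only characters that open a new branch:
  "gal" → 3 new (g, a, l)
  "talusopa" → 8 new (t, a, l, u, s, o, p, a)
  "nefende" → 7 new (n, e, f, e, n, d, e)
  "talutaka" → prefix "talu" already present; 4 new (t, a, k, a)
  "taluka" → prefix "talu" already present; 2 new (k, a)
  "talunefen" → prefix "talu" already present; 5 new (n, e, f, e, n)
  "beltor" → 6 new (b, e, l, t, o, r)
  "nefenso" → prefix "nefen" already present; 2 new (s, o)
  "taluvenka" → prefix "talu" already present; 5 new (v, e, n, k, a)
  "nefendortane" → prefix "nefend" already present; 6 new (o, r, t, a, n, e)
  "nefenmirolu" → prefix "nefen" already present; 6 new (m, i, r, o, l, u)
  "ro" → 2 new (r, o)
  "taludorlinro" → prefix "talu" already present; 8 new (d, o, r, l, i, n, r, o)
  "nefenpa" → prefix "nefen" already present; 2 new (p, a)
  "taluvirunne" → prefix "taluv" already present; 6 new (i, r, u, n, n, e)
  "talulinbelne" → prefix "talu" already present; 8 new (l, i, n, b, e, l, n, e)
  "lurunven" → 8 new (l, u, r, u, n, v, e, n)
  "talupalin" → prefix "talu" already present; 5 new (p, a, l, i, n)
Total nodes = 3 + 8 + 7 + 4 + 2 + 5 + 6 + 2 + 5 + 6 + 6 + 2 + 8 + 2 + 6 + 8 + 8 + 5 = 93

93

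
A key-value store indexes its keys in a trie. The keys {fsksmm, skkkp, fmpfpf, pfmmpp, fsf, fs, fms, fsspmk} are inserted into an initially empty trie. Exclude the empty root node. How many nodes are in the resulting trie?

Insert word by word; a character creates a node only if that edge doesn't already exist:
  "fsksmm" → 6 new (f, s, k, s, m, m)
  "skkkp" → 5 new (s, k, k, k, p)
  "fmpfpf" → prefix "f" already present; 5 new (m, p, f, p, f)
  "pfmmpp" → 6 new (p, f, m, m, p, p)
  "fsf" → prefix "fs" already present; 1 new (f)
  "fs" → prefix "fs" already present; 0 new (none)
  "fms" → prefix "fm" already present; 1 new (s)
  "fsspmk" → prefix "fs" already present; 4 new (s, p, m, k)
Total nodes = 6 + 5 + 5 + 6 + 1 + 0 + 1 + 4 = 28

28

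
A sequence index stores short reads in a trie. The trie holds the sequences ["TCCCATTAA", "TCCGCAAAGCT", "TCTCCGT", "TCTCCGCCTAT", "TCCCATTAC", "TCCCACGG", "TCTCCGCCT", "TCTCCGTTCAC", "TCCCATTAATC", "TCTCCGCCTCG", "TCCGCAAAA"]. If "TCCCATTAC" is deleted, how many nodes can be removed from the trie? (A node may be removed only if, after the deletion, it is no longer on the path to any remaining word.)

A node on "TCCCATTAC"'s path can go only if nothing else ends at it or branches off below it.
The suffix "C" (1 node) is used only by "TCCCATTAC"; the node for "TCCCATTA" still has the child "A", so pruning stops there.
Nodes removed: 1

1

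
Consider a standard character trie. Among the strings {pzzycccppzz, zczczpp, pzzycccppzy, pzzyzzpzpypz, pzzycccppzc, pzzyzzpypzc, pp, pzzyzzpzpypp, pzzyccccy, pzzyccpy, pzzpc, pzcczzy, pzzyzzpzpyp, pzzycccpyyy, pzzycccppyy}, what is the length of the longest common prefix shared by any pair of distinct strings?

11

The deepest shared node is where two words last agree before diverging.
"pzzyzzpzpyp" and "pzzyzzpzpypp" agree on "pzzyzzpzpyp" (11 characters) before diverging; nothing deeper is shared.
Longest shared-prefix length: 11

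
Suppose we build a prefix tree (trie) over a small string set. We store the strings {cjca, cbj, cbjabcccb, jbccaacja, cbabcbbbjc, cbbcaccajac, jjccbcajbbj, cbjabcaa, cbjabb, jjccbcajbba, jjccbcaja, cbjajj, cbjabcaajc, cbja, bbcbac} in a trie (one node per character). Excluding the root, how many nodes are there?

For each word, the new-node count is its length minus the longest prefix already in the trie:
  "cjca" → 4 new (c, j, c, a)
  "cbj" → prefix "c" already present; 2 new (b, j)
  "cbjabcccb" → prefix "cbj" already present; 6 new (a, b, c, c, c, b)
  "jbccaacja" → 9 new (j, b, c, c, a, a, c, j, a)
  "cbabcbbbjc" → prefix "cb" already present; 8 new (a, b, c, b, b, b, j, c)
  "cbbcaccajac" → prefix "cb" already present; 9 new (b, c, a, c, c, a, j, a, c)
  "jjccbcajbbj" → prefix "j" already present; 10 new (j, c, c, b, c, a, j, b, b, j)
  "cbjabcaa" → prefix "cbjabc" already present; 2 new (a, a)
  "cbjabb" → prefix "cbjab" already present; 1 new (b)
  "jjccbcajbba" → prefix "jjccbcajbb" already present; 1 new (a)
  "jjccbcaja" → prefix "jjccbcaj" already present; 1 new (a)
  "cbjajj" → prefix "cbja" already present; 2 new (j, j)
  "cbjabcaajc" → prefix "cbjabcaa" already present; 2 new (j, c)
  "cbja" → prefix "cbja" already present; 0 new (none)
  "bbcbac" → 6 new (b, b, c, b, a, c)
Total nodes = 4 + 2 + 6 + 9 + 8 + 9 + 10 + 2 + 1 + 1 + 1 + 2 + 2 + 0 + 6 = 63

63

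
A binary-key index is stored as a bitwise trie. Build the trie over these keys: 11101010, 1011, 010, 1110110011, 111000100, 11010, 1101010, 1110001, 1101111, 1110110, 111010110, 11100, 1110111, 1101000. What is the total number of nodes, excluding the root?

37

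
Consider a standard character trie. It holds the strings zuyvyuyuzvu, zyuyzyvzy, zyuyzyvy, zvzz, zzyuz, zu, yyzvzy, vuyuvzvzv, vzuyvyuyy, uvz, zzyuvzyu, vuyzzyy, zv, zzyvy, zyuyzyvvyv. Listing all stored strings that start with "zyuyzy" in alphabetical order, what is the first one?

zyuyzyvvyv

Words with prefix "zyuyzy", in lexicographic order: "zyuyzyvvyv", "zyuyzyvy", "zyuyzyvzy"
The 1st is zyuyzyvvyv.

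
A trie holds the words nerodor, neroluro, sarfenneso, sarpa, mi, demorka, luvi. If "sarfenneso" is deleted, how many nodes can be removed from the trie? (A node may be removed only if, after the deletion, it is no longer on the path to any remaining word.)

Walk "sarfenneso" from the leaf back toward the root, removing each node that no remaining word uses.
The suffix "fenneso" (7 nodes) is used only by "sarfenneso"; the node for "sar" still has the child "p", so pruning stops there.
Nodes removed: 7

7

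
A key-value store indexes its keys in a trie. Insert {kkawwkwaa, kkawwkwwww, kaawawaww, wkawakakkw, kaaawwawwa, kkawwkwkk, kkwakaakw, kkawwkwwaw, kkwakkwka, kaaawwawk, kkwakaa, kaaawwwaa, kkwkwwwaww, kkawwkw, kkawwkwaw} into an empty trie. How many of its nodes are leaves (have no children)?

Leaves are exactly the stored words that no other stored word extends.
Those words: "kaaawwawk", "kaaawwawwa", "kaaawwwaa", "kaawawaww", "kkawwkwaa", "kkawwkwaw", "kkawwkwkk", "kkawwkwwaw", "kkawwkwwww", "kkwakaakw", "kkwakkwka", "kkwkwwwaww", "wkawakakkw"
Leaf count: 13

13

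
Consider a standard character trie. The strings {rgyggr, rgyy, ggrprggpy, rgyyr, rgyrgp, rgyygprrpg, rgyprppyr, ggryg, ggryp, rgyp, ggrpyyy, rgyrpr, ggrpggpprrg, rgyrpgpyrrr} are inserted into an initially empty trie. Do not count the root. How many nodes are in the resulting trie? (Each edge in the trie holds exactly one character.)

53

Insert word by word; a character creates a node only if that edge doesn't already exist:
  "rgyggr" → 6 new (r, g, y, g, g, r)
  "rgyy" → prefix "rgy" already present; 1 new (y)
  "ggrprggpy" → 9 new (g, g, r, p, r, g, g, p, y)
  "rgyyr" → prefix "rgyy" already present; 1 new (r)
  "rgyrgp" → prefix "rgy" already present; 3 new (r, g, p)
  "rgyygprrpg" → prefix "rgyy" already present; 6 new (g, p, r, r, p, g)
  "rgyprppyr" → prefix "rgy" already present; 6 new (p, r, p, p, y, r)
  "ggryg" → prefix "ggr" already present; 2 new (y, g)
  "ggryp" → prefix "ggry" already present; 1 new (p)
  "rgyp" → prefix "rgyp" already present; 0 new (none)
  "ggrpyyy" → prefix "ggrp" already present; 3 new (y, y, y)
  "rgyrpr" → prefix "rgyr" already present; 2 new (p, r)
  "ggrpggpprrg" → prefix "ggrp" already present; 7 new (g, g, p, p, r, r, g)
  "rgyrpgpyrrr" → prefix "rgyrp" already present; 6 new (g, p, y, r, r, r)
Total nodes = 6 + 1 + 9 + 1 + 3 + 6 + 6 + 2 + 1 + 0 + 3 + 2 + 7 + 6 = 53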